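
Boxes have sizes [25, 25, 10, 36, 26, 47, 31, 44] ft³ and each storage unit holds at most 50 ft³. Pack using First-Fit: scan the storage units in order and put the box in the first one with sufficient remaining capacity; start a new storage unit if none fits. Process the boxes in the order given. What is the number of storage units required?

Put 25 ft³ in storage unit 1; 25 ft³ remain.
Put 25 ft³ in storage unit 1; 0 ft³ remain.
Put 10 ft³ in storage unit 2; 40 ft³ remain.
Put 36 ft³ in storage unit 2; 4 ft³ remain.
Put 26 ft³ in storage unit 3; 24 ft³ remain.
Put 47 ft³ in storage unit 4; 3 ft³ remain.
Put 31 ft³ in storage unit 5; 19 ft³ remain.
Put 44 ft³ in storage unit 6; 6 ft³ remain.

6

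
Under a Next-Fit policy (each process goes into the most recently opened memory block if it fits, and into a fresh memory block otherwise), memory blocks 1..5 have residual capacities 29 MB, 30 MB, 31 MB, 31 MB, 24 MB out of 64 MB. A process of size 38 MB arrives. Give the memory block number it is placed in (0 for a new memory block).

0

Next-Fit only looks at memory block 5, which has 24 MB free.
38 MB does not fit, so a new memory block is opened.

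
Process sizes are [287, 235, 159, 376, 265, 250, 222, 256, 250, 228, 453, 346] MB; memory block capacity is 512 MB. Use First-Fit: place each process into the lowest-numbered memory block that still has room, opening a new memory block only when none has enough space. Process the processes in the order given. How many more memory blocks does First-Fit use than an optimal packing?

First-Fit: [287,159] [235,265] [376] [250,222] [256,250] [228] [453] [346] → 8 memory blocks.
Total size 3327 MB; any packing needs at least ⌈3327/512⌉ = 7 memory blocks.
An optimal packing achieves that bound: [453] [376] [346,159] [287,222] [265,235] [256,250] [250,228] → 7 memory blocks.
Excess: 8 − 7 = 1.

1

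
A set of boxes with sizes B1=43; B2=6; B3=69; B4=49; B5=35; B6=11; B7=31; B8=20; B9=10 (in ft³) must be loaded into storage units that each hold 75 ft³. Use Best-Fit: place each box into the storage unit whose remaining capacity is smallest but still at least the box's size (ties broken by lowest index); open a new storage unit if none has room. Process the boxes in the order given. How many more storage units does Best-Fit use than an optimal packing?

Best-Fit: [43,6,11,10] [69] [49,20] [35,31] → 4 storage units.
Total size 274 ft³; any packing needs at least ⌈274/75⌉ = 4 storage units.
So 4 is already optimal.

0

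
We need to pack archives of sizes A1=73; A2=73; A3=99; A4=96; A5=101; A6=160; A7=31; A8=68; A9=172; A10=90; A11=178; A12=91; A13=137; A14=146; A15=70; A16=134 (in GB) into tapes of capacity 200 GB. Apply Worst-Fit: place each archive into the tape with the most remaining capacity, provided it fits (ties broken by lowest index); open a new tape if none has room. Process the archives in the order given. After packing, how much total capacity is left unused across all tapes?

A1 (73 GB) → tape 1 (remaining 127 GB)
A2 (73 GB) → tape 1 (remaining 54 GB)
A3 (99 GB) → tape 2 (remaining 101 GB)
A4 (96 GB) → tape 2 (remaining 5 GB)
A5 (101 GB) → tape 3 (remaining 99 GB)
A6 (160 GB) → tape 4 (remaining 40 GB)
A7 (31 GB) → tape 3 (remaining 68 GB)
A8 (68 GB) → tape 3 (remaining 0 GB)
A9 (172 GB) → tape 5 (remaining 28 GB)
A10 (90 GB) → tape 6 (remaining 110 GB)
A11 (178 GB) → tape 7 (remaining 22 GB)
A12 (91 GB) → tape 6 (remaining 19 GB)
A13 (137 GB) → tape 8 (remaining 63 GB)
A14 (146 GB) → tape 9 (remaining 54 GB)
A15 (70 GB) → tape 10 (remaining 130 GB)
A16 (134 GB) → tape 11 (remaining 66 GB)
11 tapes × 200 GB = 2200 GB; used 1719 GB; unused 481 GB.

481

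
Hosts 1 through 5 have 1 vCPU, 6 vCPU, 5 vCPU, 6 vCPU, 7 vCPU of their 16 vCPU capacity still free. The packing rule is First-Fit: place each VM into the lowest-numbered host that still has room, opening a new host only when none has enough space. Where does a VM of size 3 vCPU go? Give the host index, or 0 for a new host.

Hosts with room: host 2 (6 vCPU), host 3 (5 vCPU), host 4 (6 vCPU), host 5 (7 vCPU).
The first with room is host 2.

2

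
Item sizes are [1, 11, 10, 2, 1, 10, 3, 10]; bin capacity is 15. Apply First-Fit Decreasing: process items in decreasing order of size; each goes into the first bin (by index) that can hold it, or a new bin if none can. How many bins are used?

Sorted descending: 11, 10, 10, 10, 3, 2, 1, 1.
11 → bin 1 (remaining 4)
10 → bin 2 (remaining 5)
10 → bin 3 (remaining 5)
10 → bin 4 (remaining 5)
3 → bin 1 (remaining 1)
2 → bin 2 (remaining 3)
1 → bin 1 (remaining 0)
1 → bin 2 (remaining 2)
Final bins: [11,3,1] [10,2,1] [10] [10].

4 bins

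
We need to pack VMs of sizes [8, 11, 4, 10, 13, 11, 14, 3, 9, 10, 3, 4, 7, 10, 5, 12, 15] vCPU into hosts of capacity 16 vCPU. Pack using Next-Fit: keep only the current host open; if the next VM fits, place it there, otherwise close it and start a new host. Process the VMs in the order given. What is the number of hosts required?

12 hosts

8 vCPU → host 1 (remaining 8 vCPU)
11 vCPU → host 2 (remaining 5 vCPU)
4 vCPU → host 2 (remaining 1 vCPU)
10 vCPU → host 3 (remaining 6 vCPU)
13 vCPU → host 4 (remaining 3 vCPU)
11 vCPU → host 5 (remaining 5 vCPU)
14 vCPU → host 6 (remaining 2 vCPU)
3 vCPU → host 7 (remaining 13 vCPU)
9 vCPU → host 7 (remaining 4 vCPU)
10 vCPU → host 8 (remaining 6 vCPU)
3 vCPU → host 8 (remaining 3 vCPU)
4 vCPU → host 9 (remaining 12 vCPU)
7 vCPU → host 9 (remaining 5 vCPU)
10 vCPU → host 10 (remaining 6 vCPU)
5 vCPU → host 10 (remaining 1 vCPU)
12 vCPU → host 11 (remaining 4 vCPU)
15 vCPU → host 12 (remaining 1 vCPU)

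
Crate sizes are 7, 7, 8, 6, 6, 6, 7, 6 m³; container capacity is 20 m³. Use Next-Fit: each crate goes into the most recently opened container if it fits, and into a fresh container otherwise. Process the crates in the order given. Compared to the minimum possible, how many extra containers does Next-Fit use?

0

Next-Fit: [7,7] [8,6,6] [6,7,6] → 3 containers.
Total size 53 m³; any packing needs at least ⌈53/20⌉ = 3 containers.
So 3 is already optimal.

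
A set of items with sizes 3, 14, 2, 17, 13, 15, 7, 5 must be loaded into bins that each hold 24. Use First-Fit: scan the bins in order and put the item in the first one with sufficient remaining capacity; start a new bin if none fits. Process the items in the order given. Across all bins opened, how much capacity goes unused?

20

Put 3 in bin 1; 21 remain.
Put 14 in bin 1; 7 remain.
Put 2 in bin 1; 5 remain.
Put 17 in bin 2; 7 remain.
Put 13 in bin 3; 11 remain.
Put 15 in bin 4; 9 remain.
Put 7 in bin 2; 0 remain.
Put 5 in bin 1; 0 remain.
4 bins × 24 = 96; used 76; unused 20.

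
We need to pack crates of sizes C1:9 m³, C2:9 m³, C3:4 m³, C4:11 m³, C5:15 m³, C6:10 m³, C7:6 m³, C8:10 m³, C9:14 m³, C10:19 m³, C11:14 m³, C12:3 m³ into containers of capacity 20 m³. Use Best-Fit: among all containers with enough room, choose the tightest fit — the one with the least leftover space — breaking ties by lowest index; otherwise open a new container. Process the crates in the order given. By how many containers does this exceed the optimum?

1

Best-Fit: [9,9] [4,11] [15] [10,6,3] [10] [14] [19] [14] → 8 containers.
Total size 124 m³; any packing needs at least ⌈124/20⌉ = 7 containers.
An optimal packing achieves that bound: [19] [15,4] [14,6] [14,3] [11,9] [10,10] [9] → 7 containers.
Excess: 8 − 7 = 1.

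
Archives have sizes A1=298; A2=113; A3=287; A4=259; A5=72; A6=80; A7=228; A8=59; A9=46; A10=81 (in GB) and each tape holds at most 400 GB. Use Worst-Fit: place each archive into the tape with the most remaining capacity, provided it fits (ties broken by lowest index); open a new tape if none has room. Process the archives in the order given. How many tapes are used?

A1 (298 GB) → tape 1 (remaining 102 GB)
A2 (113 GB) → tape 2 (remaining 287 GB)
A3 (287 GB) → tape 2 (remaining 0 GB)
A4 (259 GB) → tape 3 (remaining 141 GB)
A5 (72 GB) → tape 3 (remaining 69 GB)
A6 (80 GB) → tape 1 (remaining 22 GB)
A7 (228 GB) → tape 4 (remaining 172 GB)
A8 (59 GB) → tape 4 (remaining 113 GB)
A9 (46 GB) → tape 4 (remaining 67 GB)
A10 (81 GB) → tape 5 (remaining 319 GB)
Final tapes: [298,80] [113,287] [259,72] [228,59,46] [81].

5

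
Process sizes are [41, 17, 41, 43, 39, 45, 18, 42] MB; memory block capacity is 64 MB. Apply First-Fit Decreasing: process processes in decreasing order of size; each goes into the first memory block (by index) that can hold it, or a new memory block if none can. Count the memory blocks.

Sorted descending: 45, 43, 42, 41, 41, 39, 18, 17.
Put 45 MB in memory block 1; 19 MB remain.
Put 43 MB in memory block 2; 21 MB remain.
Put 42 MB in memory block 3; 22 MB remain.
Put 41 MB in memory block 4; 23 MB remain.
Put 41 MB in memory block 5; 23 MB remain.
Put 39 MB in memory block 6; 25 MB remain.
Put 18 MB in memory block 1; 1 MB remain.
Put 17 MB in memory block 2; 4 MB remain.
Final memory blocks: [45,18] [43,17] [42] [41] [41] [39].

6 memory blocks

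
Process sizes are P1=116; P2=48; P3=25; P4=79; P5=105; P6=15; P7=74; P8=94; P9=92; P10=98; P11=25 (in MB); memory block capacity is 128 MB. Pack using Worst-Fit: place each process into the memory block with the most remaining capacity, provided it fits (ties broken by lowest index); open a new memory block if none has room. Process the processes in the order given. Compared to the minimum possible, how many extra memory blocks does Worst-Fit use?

Worst-Fit: [116] [48,25,15] [79] [105] [74,25] [94] [92] [98] → 8 memory blocks.
Total size 771 MB; any packing needs at least ⌈771/128⌉ = 7 memory blocks.
An optimal packing achieves that bound: [116] [105,15] [98,25] [94,25] [92] [79,48] [74] → 7 memory blocks.
Excess: 8 − 7 = 1.

1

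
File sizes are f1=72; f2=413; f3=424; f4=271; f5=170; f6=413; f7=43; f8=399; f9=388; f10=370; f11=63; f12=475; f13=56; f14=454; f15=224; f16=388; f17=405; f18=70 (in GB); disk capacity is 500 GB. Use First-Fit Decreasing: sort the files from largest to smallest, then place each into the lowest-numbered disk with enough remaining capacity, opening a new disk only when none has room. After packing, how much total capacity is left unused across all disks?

902

Sorted descending: 475, 454, 424, 413, 413, 405, 399, 388, 388, 370, 271, 224, 170, 72, 70, 63, 56, 43.
Put 475 GB in disk 1; 25 GB remain.
Put 454 GB in disk 2; 46 GB remain.
Put 424 GB in disk 3; 76 GB remain.
Put 413 GB in disk 4; 87 GB remain.
Put 413 GB in disk 5; 87 GB remain.
Put 405 GB in disk 6; 95 GB remain.
Put 399 GB in disk 7; 101 GB remain.
Put 388 GB in disk 8; 112 GB remain.
Put 388 GB in disk 9; 112 GB remain.
Put 370 GB in disk 10; 130 GB remain.
Put 271 GB in disk 11; 229 GB remain.
Put 224 GB in disk 11; 5 GB remain.
Put 170 GB in disk 12; 330 GB remain.
Put 72 GB in disk 3; 4 GB remain.
Put 70 GB in disk 4; 17 GB remain.
Put 63 GB in disk 5; 24 GB remain.
Put 56 GB in disk 6; 39 GB remain.
Put 43 GB in disk 2; 3 GB remain.
12 disks × 500 GB = 6000 GB; used 5098 GB; unused 902 GB.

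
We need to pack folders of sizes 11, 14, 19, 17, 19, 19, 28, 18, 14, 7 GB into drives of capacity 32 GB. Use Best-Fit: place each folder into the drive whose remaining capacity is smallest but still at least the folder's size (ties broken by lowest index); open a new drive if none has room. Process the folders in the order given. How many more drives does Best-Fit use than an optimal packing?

Best-Fit: [11,14,7] [19] [17] [19] [19] [28] [18,14] → 7 drives.
Total size 166 GB; any packing needs at least ⌈166/32⌉ = 6 drives.
An optimal packing achieves that bound: [28] [19,11] [19,7] [19] [18,14] [17,14] → 6 drives.
Excess: 7 − 6 = 1.

1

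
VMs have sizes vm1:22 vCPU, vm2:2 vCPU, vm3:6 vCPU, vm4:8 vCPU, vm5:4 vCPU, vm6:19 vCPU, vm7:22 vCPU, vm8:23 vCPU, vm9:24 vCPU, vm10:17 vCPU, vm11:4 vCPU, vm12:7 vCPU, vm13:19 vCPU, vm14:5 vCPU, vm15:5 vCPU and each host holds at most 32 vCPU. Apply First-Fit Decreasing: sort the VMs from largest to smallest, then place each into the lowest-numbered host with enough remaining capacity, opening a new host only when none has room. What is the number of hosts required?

Sorted descending: 24, 23, 22, 22, 19, 19, 17, 8, 7, 6, 5, 5, 4, 4, 2.
24 vCPU → host 1 (remaining 8 vCPU)
23 vCPU → host 2 (remaining 9 vCPU)
22 vCPU → host 3 (remaining 10 vCPU)
22 vCPU → host 4 (remaining 10 vCPU)
19 vCPU → host 5 (remaining 13 vCPU)
19 vCPU → host 6 (remaining 13 vCPU)
17 vCPU → host 7 (remaining 15 vCPU)
8 vCPU → host 1 (remaining 0 vCPU)
7 vCPU → host 2 (remaining 2 vCPU)
6 vCPU → host 3 (remaining 4 vCPU)
5 vCPU → host 4 (remaining 5 vCPU)
5 vCPU → host 4 (remaining 0 vCPU)
4 vCPU → host 3 (remaining 0 vCPU)
4 vCPU → host 5 (remaining 9 vCPU)
2 vCPU → host 2 (remaining 0 vCPU)

7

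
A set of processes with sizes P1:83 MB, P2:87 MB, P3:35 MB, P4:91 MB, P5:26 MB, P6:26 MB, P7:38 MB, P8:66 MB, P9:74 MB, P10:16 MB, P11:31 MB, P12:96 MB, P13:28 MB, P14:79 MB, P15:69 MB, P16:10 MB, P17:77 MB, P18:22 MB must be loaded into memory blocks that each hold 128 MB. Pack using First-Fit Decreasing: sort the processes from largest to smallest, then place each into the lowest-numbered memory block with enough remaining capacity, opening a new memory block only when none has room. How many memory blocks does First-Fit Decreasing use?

Sorted descending: 96, 91, 87, 83, 79, 77, 74, 69, 66, 38, 35, 31, 28, 26, 26, 22, 16, 10.
Put 96 MB in memory block 1; 32 MB remain.
Put 91 MB in memory block 2; 37 MB remain.
Put 87 MB in memory block 3; 41 MB remain.
Put 83 MB in memory block 4; 45 MB remain.
Put 79 MB in memory block 5; 49 MB remain.
Put 77 MB in memory block 6; 51 MB remain.
Put 74 MB in memory block 7; 54 MB remain.
Put 69 MB in memory block 8; 59 MB remain.
Put 66 MB in memory block 9; 62 MB remain.
Put 38 MB in memory block 3; 3 MB remain.
Put 35 MB in memory block 2; 2 MB remain.
Put 31 MB in memory block 1; 1 MB remain.
Put 28 MB in memory block 4; 17 MB remain.
Put 26 MB in memory block 5; 23 MB remain.
Put 26 MB in memory block 6; 25 MB remain.
Put 22 MB in memory block 5; 1 MB remain.
Put 16 MB in memory block 4; 1 MB remain.
Put 10 MB in memory block 6; 15 MB remain.
Final memory blocks: [96,31] [91,35] [87,38] [83,28,16] [79,26,22] [77,26,10] [74] [69] [66].

9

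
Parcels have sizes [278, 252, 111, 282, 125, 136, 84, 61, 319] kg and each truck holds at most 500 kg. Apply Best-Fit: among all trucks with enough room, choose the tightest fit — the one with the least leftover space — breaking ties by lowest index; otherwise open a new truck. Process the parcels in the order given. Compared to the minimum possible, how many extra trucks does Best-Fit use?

Best-Fit: [278,111,61] [252,136] [282,125,84] [319] → 4 trucks.
Total size 1648 kg; any packing needs at least ⌈1648/500⌉ = 4 trucks.
So 4 is already optimal.

0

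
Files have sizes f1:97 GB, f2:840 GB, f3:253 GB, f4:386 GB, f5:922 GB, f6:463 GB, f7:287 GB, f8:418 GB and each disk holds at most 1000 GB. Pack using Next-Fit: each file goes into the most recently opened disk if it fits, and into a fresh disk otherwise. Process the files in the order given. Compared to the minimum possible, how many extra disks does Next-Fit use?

Next-Fit: [97,840] [253,386] [922] [463,287] [418] → 5 disks.
Total size 3666 GB; any packing needs at least ⌈3666/1000⌉ = 4 disks.
An optimal packing achieves that bound: [922] [840,97] [463,418] [386,287,253] → 4 disks.
Excess: 5 − 4 = 1.

1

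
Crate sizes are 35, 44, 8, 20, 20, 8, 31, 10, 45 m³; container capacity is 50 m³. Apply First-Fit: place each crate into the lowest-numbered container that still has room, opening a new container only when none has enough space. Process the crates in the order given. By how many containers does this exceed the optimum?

First-Fit: [35,8] [44] [20,20,8] [31,10] [45] → 5 containers.
Total size 221 m³; any packing needs at least ⌈221/50⌉ = 5 containers.
So 5 is already optimal.

0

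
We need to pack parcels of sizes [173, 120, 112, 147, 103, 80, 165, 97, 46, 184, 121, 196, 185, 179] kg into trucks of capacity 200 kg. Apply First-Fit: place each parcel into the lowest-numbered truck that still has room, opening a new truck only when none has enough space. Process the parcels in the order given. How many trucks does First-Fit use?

truck 1: place 173 kg, 27 kg left
truck 2: place 120 kg, 80 kg left
truck 3: place 112 kg, 88 kg left
truck 4: place 147 kg, 53 kg left
truck 5: place 103 kg, 97 kg left
truck 2: place 80 kg, 0 kg left
truck 6: place 165 kg, 35 kg left
truck 5: place 97 kg, 0 kg left
truck 3: place 46 kg, 42 kg left
truck 7: place 184 kg, 16 kg left
truck 8: place 121 kg, 79 kg left
truck 9: place 196 kg, 4 kg left
truck 10: place 185 kg, 15 kg left
truck 11: place 179 kg, 21 kg left
Final trucks: [173] [120,80] [112,46] [147] [103,97] [165] [184] [121] [196] [185] [179].

11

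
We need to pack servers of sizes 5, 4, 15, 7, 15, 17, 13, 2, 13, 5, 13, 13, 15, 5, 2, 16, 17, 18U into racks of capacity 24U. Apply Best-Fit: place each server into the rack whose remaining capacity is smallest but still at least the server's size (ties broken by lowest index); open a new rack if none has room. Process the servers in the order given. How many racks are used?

rack 1: place 5U, 19U left
rack 1: place 4U, 15U left
rack 1: place 15U, 0U left
rack 2: place 7U, 17U left
rack 2: place 15U, 2U left
rack 3: place 17U, 7U left
rack 4: place 13U, 11U left
rack 2: place 2U, 0U left
rack 5: place 13U, 11U left
rack 3: place 5U, 2U left
rack 6: place 13U, 11U left
rack 7: place 13U, 11U left
rack 8: place 15U, 9U left
rack 8: place 5U, 4U left
rack 3: place 2U, 0U left
rack 9: place 16U, 8U left
rack 10: place 17U, 7U left
rack 11: place 18U, 6U left

11 racks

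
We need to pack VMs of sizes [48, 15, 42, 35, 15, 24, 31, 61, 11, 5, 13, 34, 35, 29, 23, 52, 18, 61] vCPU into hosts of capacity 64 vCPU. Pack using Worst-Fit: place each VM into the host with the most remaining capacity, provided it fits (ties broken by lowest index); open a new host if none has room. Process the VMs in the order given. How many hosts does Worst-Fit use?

host 1: place 48 vCPU, 16 vCPU left
host 1: place 15 vCPU, 1 vCPU left
host 2: place 42 vCPU, 22 vCPU left
host 3: place 35 vCPU, 29 vCPU left
host 3: place 15 vCPU, 14 vCPU left
host 4: place 24 vCPU, 40 vCPU left
host 4: place 31 vCPU, 9 vCPU left
host 5: place 61 vCPU, 3 vCPU left
host 2: place 11 vCPU, 11 vCPU left
host 3: place 5 vCPU, 9 vCPU left
host 6: place 13 vCPU, 51 vCPU left
host 6: place 34 vCPU, 17 vCPU left
host 7: place 35 vCPU, 29 vCPU left
host 7: place 29 vCPU, 0 vCPU left
host 8: place 23 vCPU, 41 vCPU left
host 9: place 52 vCPU, 12 vCPU left
host 8: place 18 vCPU, 23 vCPU left
host 10: place 61 vCPU, 3 vCPU left

10 hosts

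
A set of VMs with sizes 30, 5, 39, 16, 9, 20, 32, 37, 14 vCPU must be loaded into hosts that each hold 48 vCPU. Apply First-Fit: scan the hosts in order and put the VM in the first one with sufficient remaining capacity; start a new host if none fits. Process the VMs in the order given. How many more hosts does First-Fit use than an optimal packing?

0

First-Fit: [30,5,9] [39] [16,20] [32,14] [37] → 5 hosts.
Total size 202 vCPU; any packing needs at least ⌈202/48⌉ = 5 hosts.
So 5 is already optimal.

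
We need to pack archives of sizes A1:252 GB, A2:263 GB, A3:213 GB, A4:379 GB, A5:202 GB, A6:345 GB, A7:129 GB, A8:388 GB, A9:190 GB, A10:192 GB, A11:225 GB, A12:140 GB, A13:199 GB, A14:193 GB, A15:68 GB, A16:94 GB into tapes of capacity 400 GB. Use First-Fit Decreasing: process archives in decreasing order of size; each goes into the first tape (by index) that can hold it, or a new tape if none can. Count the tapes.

Sorted descending: 388, 379, 345, 263, 252, 225, 213, 202, 199, 193, 192, 190, 140, 129, 94, 68.
Put 388 GB in tape 1; 12 GB remain.
Put 379 GB in tape 2; 21 GB remain.
Put 345 GB in tape 3; 55 GB remain.
Put 263 GB in tape 4; 137 GB remain.
Put 252 GB in tape 5; 148 GB remain.
Put 225 GB in tape 6; 175 GB remain.
Put 213 GB in tape 7; 187 GB remain.
Put 202 GB in tape 8; 198 GB remain.
Put 199 GB in tape 9; 201 GB remain.
Put 193 GB in tape 8; 5 GB remain.
Put 192 GB in tape 9; 9 GB remain.
Put 190 GB in tape 10; 210 GB remain.
Put 140 GB in tape 5; 8 GB remain.
Put 129 GB in tape 4; 8 GB remain.
Put 94 GB in tape 6; 81 GB remain.
Put 68 GB in tape 6; 13 GB remain.
Final tapes: [388] [379] [345] [263,129] [252,140] [225,94,68] [213] [202,193] [199,192] [190].

10 tapes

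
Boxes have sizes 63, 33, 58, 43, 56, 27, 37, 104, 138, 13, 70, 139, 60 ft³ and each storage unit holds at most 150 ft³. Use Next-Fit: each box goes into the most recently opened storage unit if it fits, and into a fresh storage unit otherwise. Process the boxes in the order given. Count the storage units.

8

storage unit 1: place 63 ft³, 87 ft³ left
storage unit 1: place 33 ft³, 54 ft³ left
storage unit 2: place 58 ft³, 92 ft³ left
storage unit 2: place 43 ft³, 49 ft³ left
storage unit 3: place 56 ft³, 94 ft³ left
storage unit 3: place 27 ft³, 67 ft³ left
storage unit 3: place 37 ft³, 30 ft³ left
storage unit 4: place 104 ft³, 46 ft³ left
storage unit 5: place 138 ft³, 12 ft³ left
storage unit 6: place 13 ft³, 137 ft³ left
storage unit 6: place 70 ft³, 67 ft³ left
storage unit 7: place 139 ft³, 11 ft³ left
storage unit 8: place 60 ft³, 90 ft³ left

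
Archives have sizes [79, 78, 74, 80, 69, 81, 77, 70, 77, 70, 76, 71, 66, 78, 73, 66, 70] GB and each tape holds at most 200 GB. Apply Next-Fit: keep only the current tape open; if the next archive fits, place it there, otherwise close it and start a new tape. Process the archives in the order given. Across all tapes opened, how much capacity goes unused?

545

tape 1: place 79 GB, 121 GB left
tape 1: place 78 GB, 43 GB left
tape 2: place 74 GB, 126 GB left
tape 2: place 80 GB, 46 GB left
tape 3: place 69 GB, 131 GB left
tape 3: place 81 GB, 50 GB left
tape 4: place 77 GB, 123 GB left
tape 4: place 70 GB, 53 GB left
tape 5: place 77 GB, 123 GB left
tape 5: place 70 GB, 53 GB left
tape 6: place 76 GB, 124 GB left
tape 6: place 71 GB, 53 GB left
tape 7: place 66 GB, 134 GB left
tape 7: place 78 GB, 56 GB left
tape 8: place 73 GB, 127 GB left
tape 8: place 66 GB, 61 GB left
tape 9: place 70 GB, 130 GB left
9 tapes × 200 GB = 1800 GB; used 1255 GB; unused 545 GB.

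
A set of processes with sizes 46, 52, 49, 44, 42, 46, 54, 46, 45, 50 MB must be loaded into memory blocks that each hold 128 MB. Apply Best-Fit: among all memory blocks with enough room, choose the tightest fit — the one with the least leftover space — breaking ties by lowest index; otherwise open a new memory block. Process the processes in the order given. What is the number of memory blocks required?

Put 46 MB in memory block 1; 82 MB remain.
Put 52 MB in memory block 1; 30 MB remain.
Put 49 MB in memory block 2; 79 MB remain.
Put 44 MB in memory block 2; 35 MB remain.
Put 42 MB in memory block 3; 86 MB remain.
Put 46 MB in memory block 3; 40 MB remain.
Put 54 MB in memory block 4; 74 MB remain.
Put 46 MB in memory block 4; 28 MB remain.
Put 45 MB in memory block 5; 83 MB remain.
Put 50 MB in memory block 5; 33 MB remain.
Final memory blocks: [46,52] [49,44] [42,46] [54,46] [45,50].

5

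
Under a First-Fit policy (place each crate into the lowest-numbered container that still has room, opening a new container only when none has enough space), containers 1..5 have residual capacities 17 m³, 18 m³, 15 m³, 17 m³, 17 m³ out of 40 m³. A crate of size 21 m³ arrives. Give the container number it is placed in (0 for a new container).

0

No container has ≥ 21 m³ free, so a new container is opened.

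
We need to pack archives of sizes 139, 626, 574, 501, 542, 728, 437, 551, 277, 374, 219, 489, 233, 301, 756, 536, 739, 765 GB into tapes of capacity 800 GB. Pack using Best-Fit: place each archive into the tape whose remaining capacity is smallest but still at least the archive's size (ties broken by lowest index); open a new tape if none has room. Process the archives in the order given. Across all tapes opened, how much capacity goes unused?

tape 1: place 139 GB, 661 GB left
tape 1: place 626 GB, 35 GB left
tape 2: place 574 GB, 226 GB left
tape 3: place 501 GB, 299 GB left
tape 4: place 542 GB, 258 GB left
tape 5: place 728 GB, 72 GB left
tape 6: place 437 GB, 363 GB left
tape 7: place 551 GB, 249 GB left
tape 3: place 277 GB, 22 GB left
tape 8: place 374 GB, 426 GB left
tape 2: place 219 GB, 7 GB left
tape 9: place 489 GB, 311 GB left
tape 7: place 233 GB, 16 GB left
tape 9: place 301 GB, 10 GB left
tape 10: place 756 GB, 44 GB left
tape 11: place 536 GB, 264 GB left
tape 12: place 739 GB, 61 GB left
tape 13: place 765 GB, 35 GB left
13 tapes × 800 GB = 10400 GB; used 8787 GB; unused 1613 GB.

1613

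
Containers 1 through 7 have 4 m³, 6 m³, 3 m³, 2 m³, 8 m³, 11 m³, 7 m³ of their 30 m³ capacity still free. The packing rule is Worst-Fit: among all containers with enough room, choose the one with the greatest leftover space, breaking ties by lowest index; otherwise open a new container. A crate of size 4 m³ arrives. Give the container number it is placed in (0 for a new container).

Containers with room: container 1 (4 m³), container 2 (6 m³), container 5 (8 m³), container 6 (11 m³), container 7 (7 m³).
Most room is container 6 with 11 m³ free.

6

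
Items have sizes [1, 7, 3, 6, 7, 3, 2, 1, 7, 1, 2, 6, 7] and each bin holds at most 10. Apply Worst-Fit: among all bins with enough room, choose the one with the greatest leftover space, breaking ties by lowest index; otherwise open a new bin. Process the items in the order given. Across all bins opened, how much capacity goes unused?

7

bin 1: place 1, 9 left
bin 1: place 7, 2 left
bin 2: place 3, 7 left
bin 2: place 6, 1 left
bin 3: place 7, 3 left
bin 3: place 3, 0 left
bin 1: place 2, 0 left
bin 2: place 1, 0 left
bin 4: place 7, 3 left
bin 4: place 1, 2 left
bin 4: place 2, 0 left
bin 5: place 6, 4 left
bin 6: place 7, 3 left
6 bins × 10 = 60; used 53; unused 7.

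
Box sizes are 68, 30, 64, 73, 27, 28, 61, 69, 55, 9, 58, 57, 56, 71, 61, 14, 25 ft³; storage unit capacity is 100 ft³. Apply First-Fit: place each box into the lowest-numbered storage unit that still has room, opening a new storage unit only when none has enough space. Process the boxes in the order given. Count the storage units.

11

Put 68 ft³ in storage unit 1; 32 ft³ remain.
Put 30 ft³ in storage unit 1; 2 ft³ remain.
Put 64 ft³ in storage unit 2; 36 ft³ remain.
Put 73 ft³ in storage unit 3; 27 ft³ remain.
Put 27 ft³ in storage unit 2; 9 ft³ remain.
Put 28 ft³ in storage unit 4; 72 ft³ remain.
Put 61 ft³ in storage unit 4; 11 ft³ remain.
Put 69 ft³ in storage unit 5; 31 ft³ remain.
Put 55 ft³ in storage unit 6; 45 ft³ remain.
Put 9 ft³ in storage unit 2; 0 ft³ remain.
Put 58 ft³ in storage unit 7; 42 ft³ remain.
Put 57 ft³ in storage unit 8; 43 ft³ remain.
Put 56 ft³ in storage unit 9; 44 ft³ remain.
Put 71 ft³ in storage unit 10; 29 ft³ remain.
Put 61 ft³ in storage unit 11; 39 ft³ remain.
Put 14 ft³ in storage unit 3; 13 ft³ remain.
Put 25 ft³ in storage unit 5; 6 ft³ remain.
Final storage units: [68,30] [64,27,9] [73,14] [28,61] [69,25] [55] [58] [57] [56] [71] [61].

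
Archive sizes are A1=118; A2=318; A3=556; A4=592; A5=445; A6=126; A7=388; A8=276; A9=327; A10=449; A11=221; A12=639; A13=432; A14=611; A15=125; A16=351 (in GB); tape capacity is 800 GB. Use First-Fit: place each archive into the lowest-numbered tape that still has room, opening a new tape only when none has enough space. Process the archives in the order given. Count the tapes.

9

Put A1 (118 GB) in tape 1; 682 GB remain.
Put A2 (318 GB) in tape 1; 364 GB remain.
Put A3 (556 GB) in tape 2; 244 GB remain.
Put A4 (592 GB) in tape 3; 208 GB remain.
Put A5 (445 GB) in tape 4; 355 GB remain.
Put A6 (126 GB) in tape 1; 238 GB remain.
Put A7 (388 GB) in tape 5; 412 GB remain.
Put A8 (276 GB) in tape 4; 79 GB remain.
Put A9 (327 GB) in tape 5; 85 GB remain.
Put A10 (449 GB) in tape 6; 351 GB remain.
Put A11 (221 GB) in tape 1; 17 GB remain.
Put A12 (639 GB) in tape 7; 161 GB remain.
Put A13 (432 GB) in tape 8; 368 GB remain.
Put A14 (611 GB) in tape 9; 189 GB remain.
Put A15 (125 GB) in tape 2; 119 GB remain.
Put A16 (351 GB) in tape 6; 0 GB remain.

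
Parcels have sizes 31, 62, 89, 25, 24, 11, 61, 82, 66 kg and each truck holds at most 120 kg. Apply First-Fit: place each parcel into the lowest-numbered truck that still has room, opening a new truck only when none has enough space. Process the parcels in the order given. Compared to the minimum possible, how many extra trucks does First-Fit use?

First-Fit: [31,62,25] [89,24] [11,61] [82] [66] → 5 trucks.
5 parcels exceed 60 kg (half the capacity), and no two of those can share a truck, so at least 5 trucks are needed.
So 5 is already optimal.

0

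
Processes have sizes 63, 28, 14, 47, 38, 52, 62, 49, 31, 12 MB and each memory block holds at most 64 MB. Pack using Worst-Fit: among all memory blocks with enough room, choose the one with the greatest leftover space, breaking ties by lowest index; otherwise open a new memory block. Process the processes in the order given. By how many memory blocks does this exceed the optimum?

Worst-Fit: [63] [28,14] [47] [38] [52] [62] [49] [31,12] → 8 memory blocks.
Total size 396 MB; any packing needs at least ⌈396/64⌉ = 7 memory blocks.
An optimal packing achieves that bound: [63] [62] [52,12] [49,14] [47] [38] [31,28] → 7 memory blocks.
Excess: 8 − 7 = 1.

1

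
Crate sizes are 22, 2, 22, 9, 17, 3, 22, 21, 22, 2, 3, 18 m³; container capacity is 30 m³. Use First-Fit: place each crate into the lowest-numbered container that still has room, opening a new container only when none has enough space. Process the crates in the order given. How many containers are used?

7

22 m³ → container 1 (remaining 8 m³)
2 m³ → container 1 (remaining 6 m³)
22 m³ → container 2 (remaining 8 m³)
9 m³ → container 3 (remaining 21 m³)
17 m³ → container 3 (remaining 4 m³)
3 m³ → container 1 (remaining 3 m³)
22 m³ → container 4 (remaining 8 m³)
21 m³ → container 5 (remaining 9 m³)
22 m³ → container 6 (remaining 8 m³)
2 m³ → container 1 (remaining 1 m³)
3 m³ → container 2 (remaining 5 m³)
18 m³ → container 7 (remaining 12 m³)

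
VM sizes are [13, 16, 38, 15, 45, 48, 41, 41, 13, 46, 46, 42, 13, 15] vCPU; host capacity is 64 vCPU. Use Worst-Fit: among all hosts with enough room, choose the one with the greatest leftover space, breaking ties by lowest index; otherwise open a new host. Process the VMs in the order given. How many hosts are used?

9

Put 13 vCPU in host 1; 51 vCPU remain.
Put 16 vCPU in host 1; 35 vCPU remain.
Put 38 vCPU in host 2; 26 vCPU remain.
Put 15 vCPU in host 1; 20 vCPU remain.
Put 45 vCPU in host 3; 19 vCPU remain.
Put 48 vCPU in host 4; 16 vCPU remain.
Put 41 vCPU in host 5; 23 vCPU remain.
Put 41 vCPU in host 6; 23 vCPU remain.
Put 13 vCPU in host 2; 13 vCPU remain.
Put 46 vCPU in host 7; 18 vCPU remain.
Put 46 vCPU in host 8; 18 vCPU remain.
Put 42 vCPU in host 9; 22 vCPU remain.
Put 13 vCPU in host 5; 10 vCPU remain.
Put 15 vCPU in host 6; 8 vCPU remain.
Final hosts: [13,16,15] [38,13] [45] [48] [41,13] [41,15] [46] [46] [42].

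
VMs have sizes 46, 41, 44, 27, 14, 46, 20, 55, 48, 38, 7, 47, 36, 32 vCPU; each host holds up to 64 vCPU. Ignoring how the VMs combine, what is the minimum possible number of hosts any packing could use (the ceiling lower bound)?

Total size = 46 + 41 + 44 + 27 + 14 + 46 + 20 + 55 + 48 + 38 + 7 + 47 + 36 + 32 = 501 vCPU.
⌈501 / 64⌉ = 8.

8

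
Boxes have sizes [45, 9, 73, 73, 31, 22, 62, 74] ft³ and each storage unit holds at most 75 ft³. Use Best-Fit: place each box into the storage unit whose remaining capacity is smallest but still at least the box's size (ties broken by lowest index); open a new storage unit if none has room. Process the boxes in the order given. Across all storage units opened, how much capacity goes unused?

61

Put 45 ft³ in storage unit 1; 30 ft³ remain.
Put 9 ft³ in storage unit 1; 21 ft³ remain.
Put 73 ft³ in storage unit 2; 2 ft³ remain.
Put 73 ft³ in storage unit 3; 2 ft³ remain.
Put 31 ft³ in storage unit 4; 44 ft³ remain.
Put 22 ft³ in storage unit 4; 22 ft³ remain.
Put 62 ft³ in storage unit 5; 13 ft³ remain.
Put 74 ft³ in storage unit 6; 1 ft³ remain.
6 storage units × 75 ft³ = 450 ft³; used 389 ft³; unused 61 ft³.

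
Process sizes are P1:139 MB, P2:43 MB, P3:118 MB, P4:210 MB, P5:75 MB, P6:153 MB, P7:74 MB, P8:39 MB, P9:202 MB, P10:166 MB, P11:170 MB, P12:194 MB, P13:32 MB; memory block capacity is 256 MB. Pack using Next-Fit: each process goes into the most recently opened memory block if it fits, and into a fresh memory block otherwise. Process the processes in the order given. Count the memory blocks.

memory block 1: place P1 (139 MB), 117 MB left
memory block 1: place P2 (43 MB), 74 MB left
memory block 2: place P3 (118 MB), 138 MB left
memory block 3: place P4 (210 MB), 46 MB left
memory block 4: place P5 (75 MB), 181 MB left
memory block 4: place P6 (153 MB), 28 MB left
memory block 5: place P7 (74 MB), 182 MB left
memory block 5: place P8 (39 MB), 143 MB left
memory block 6: place P9 (202 MB), 54 MB left
memory block 7: place P10 (166 MB), 90 MB left
memory block 8: place P11 (170 MB), 86 MB left
memory block 9: place P12 (194 MB), 62 MB left
memory block 9: place P13 (32 MB), 30 MB left

9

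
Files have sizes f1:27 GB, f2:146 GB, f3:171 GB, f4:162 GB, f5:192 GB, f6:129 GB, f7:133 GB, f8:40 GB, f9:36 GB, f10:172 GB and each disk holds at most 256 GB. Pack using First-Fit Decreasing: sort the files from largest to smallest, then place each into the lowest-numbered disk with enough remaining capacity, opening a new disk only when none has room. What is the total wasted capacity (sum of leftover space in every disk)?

Sorted descending: 192, 172, 171, 162, 146, 133, 129, 40, 36, 27.
disk 1: place 192 GB, 64 GB left
disk 2: place 172 GB, 84 GB left
disk 3: place 171 GB, 85 GB left
disk 4: place 162 GB, 94 GB left
disk 5: place 146 GB, 110 GB left
disk 6: place 133 GB, 123 GB left
disk 7: place 129 GB, 127 GB left
disk 1: place 40 GB, 24 GB left
disk 2: place 36 GB, 48 GB left
disk 2: place 27 GB, 21 GB left
7 disks × 256 GB = 1792 GB; used 1208 GB; unused 584 GB.

584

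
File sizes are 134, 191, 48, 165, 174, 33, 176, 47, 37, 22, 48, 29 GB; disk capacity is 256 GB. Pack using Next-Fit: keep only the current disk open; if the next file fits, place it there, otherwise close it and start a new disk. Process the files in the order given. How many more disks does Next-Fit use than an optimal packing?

1

Next-Fit: [134] [191,48] [165] [174,33] [176,47] [37,22,48,29] → 6 disks.
Total size 1104 GB; any packing needs at least ⌈1104/256⌉ = 5 disks.
An optimal packing achieves that bound: [191,48] [176,48,29] [174,47,33] [165,37,22] [134] → 5 disks.
Excess: 6 − 5 = 1.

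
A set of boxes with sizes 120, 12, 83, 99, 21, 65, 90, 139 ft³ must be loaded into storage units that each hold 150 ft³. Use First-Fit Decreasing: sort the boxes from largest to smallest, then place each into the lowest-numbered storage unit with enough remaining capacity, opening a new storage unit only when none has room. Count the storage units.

5 storage units

Sorted descending: 139, 120, 99, 90, 83, 65, 21, 12.
storage unit 1: place 139 ft³, 11 ft³ left
storage unit 2: place 120 ft³, 30 ft³ left
storage unit 3: place 99 ft³, 51 ft³ left
storage unit 4: place 90 ft³, 60 ft³ left
storage unit 5: place 83 ft³, 67 ft³ left
storage unit 5: place 65 ft³, 2 ft³ left
storage unit 2: place 21 ft³, 9 ft³ left
storage unit 3: place 12 ft³, 39 ft³ left
Final storage units: [139] [120,21] [99,12] [90] [83,65].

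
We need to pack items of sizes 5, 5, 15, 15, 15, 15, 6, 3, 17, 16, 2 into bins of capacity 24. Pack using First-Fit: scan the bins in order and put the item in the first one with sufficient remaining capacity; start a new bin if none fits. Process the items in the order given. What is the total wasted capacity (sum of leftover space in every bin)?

bin 1: place 5, 19 left
bin 1: place 5, 14 left
bin 2: place 15, 9 left
bin 3: place 15, 9 left
bin 4: place 15, 9 left
bin 5: place 15, 9 left
bin 1: place 6, 8 left
bin 1: place 3, 5 left
bin 6: place 17, 7 left
bin 7: place 16, 8 left
bin 1: place 2, 3 left
7 bins × 24 = 168; used 114; unused 54.

54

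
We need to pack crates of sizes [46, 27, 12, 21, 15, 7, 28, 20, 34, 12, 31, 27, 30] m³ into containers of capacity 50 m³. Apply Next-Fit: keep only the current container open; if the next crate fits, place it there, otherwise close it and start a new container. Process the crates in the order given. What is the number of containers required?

8

Put 46 m³ in container 1; 4 m³ remain.
Put 27 m³ in container 2; 23 m³ remain.
Put 12 m³ in container 2; 11 m³ remain.
Put 21 m³ in container 3; 29 m³ remain.
Put 15 m³ in container 3; 14 m³ remain.
Put 7 m³ in container 3; 7 m³ remain.
Put 28 m³ in container 4; 22 m³ remain.
Put 20 m³ in container 4; 2 m³ remain.
Put 34 m³ in container 5; 16 m³ remain.
Put 12 m³ in container 5; 4 m³ remain.
Put 31 m³ in container 6; 19 m³ remain.
Put 27 m³ in container 7; 23 m³ remain.
Put 30 m³ in container 8; 20 m³ remain.
Final containers: [46] [27,12] [21,15,7] [28,20] [34,12] [31] [27] [30].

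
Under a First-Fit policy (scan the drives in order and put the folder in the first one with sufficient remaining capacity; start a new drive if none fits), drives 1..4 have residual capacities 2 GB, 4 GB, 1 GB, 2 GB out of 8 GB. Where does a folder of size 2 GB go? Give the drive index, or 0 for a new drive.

Drives with room: drive 1 (2 GB), drive 2 (4 GB), drive 4 (2 GB).
The first with room is drive 1.

1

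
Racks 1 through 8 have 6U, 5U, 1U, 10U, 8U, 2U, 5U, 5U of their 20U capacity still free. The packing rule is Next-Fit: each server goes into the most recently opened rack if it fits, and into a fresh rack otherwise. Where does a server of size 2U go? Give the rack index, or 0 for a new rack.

Next-Fit only looks at rack 8, which has 5U free.
2U fits there.

8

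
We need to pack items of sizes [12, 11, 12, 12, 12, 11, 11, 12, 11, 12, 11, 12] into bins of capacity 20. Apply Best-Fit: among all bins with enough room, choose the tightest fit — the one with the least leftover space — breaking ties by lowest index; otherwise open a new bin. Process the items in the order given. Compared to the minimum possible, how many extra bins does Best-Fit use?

0

Best-Fit: [12] [11] [12] [12] [12] [11] [11] [12] [11] [12] [11] [12] → 12 bins.
12 items exceed 10 (half the capacity), and no two of those can share a bin, so at least 12 bins are needed.
So 12 is already optimal.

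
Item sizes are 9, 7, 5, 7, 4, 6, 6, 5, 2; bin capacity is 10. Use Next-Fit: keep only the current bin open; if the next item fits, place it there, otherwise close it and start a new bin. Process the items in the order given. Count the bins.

9 → bin 1 (remaining 1)
7 → bin 2 (remaining 3)
5 → bin 3 (remaining 5)
7 → bin 4 (remaining 3)
4 → bin 5 (remaining 6)
6 → bin 5 (remaining 0)
6 → bin 6 (remaining 4)
5 → bin 7 (remaining 5)
2 → bin 7 (remaining 3)
Final bins: [9] [7] [5] [7] [4,6] [6] [5,2].

7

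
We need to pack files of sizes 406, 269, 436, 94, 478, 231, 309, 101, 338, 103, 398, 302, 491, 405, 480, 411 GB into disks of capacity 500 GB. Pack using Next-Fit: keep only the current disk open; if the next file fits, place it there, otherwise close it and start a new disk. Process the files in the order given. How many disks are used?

14

Put 406 GB in disk 1; 94 GB remain.
Put 269 GB in disk 2; 231 GB remain.
Put 436 GB in disk 3; 64 GB remain.
Put 94 GB in disk 4; 406 GB remain.
Put 478 GB in disk 5; 22 GB remain.
Put 231 GB in disk 6; 269 GB remain.
Put 309 GB in disk 7; 191 GB remain.
Put 101 GB in disk 7; 90 GB remain.
Put 338 GB in disk 8; 162 GB remain.
Put 103 GB in disk 8; 59 GB remain.
Put 398 GB in disk 9; 102 GB remain.
Put 302 GB in disk 10; 198 GB remain.
Put 491 GB in disk 11; 9 GB remain.
Put 405 GB in disk 12; 95 GB remain.
Put 480 GB in disk 13; 20 GB remain.
Put 411 GB in disk 14; 89 GB remain.
Final disks: [406] [269] [436] [94] [478] [231] [309,101] [338,103] [398] [302] [491] [405] [480] [411].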